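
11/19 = 0.58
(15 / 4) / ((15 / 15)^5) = 15 / 4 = 3.75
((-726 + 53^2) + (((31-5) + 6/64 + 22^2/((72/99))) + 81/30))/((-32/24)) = -1333101/640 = -2082.97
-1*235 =-235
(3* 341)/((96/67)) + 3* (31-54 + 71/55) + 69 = 717.84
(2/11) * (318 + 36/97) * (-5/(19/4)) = -1235280/20273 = -60.93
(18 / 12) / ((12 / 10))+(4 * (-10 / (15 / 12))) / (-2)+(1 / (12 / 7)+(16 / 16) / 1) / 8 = 1675 / 96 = 17.45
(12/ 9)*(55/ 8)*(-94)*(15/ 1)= -12925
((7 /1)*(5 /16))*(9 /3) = 105 /16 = 6.56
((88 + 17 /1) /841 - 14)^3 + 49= -1559769588580 /594823321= -2622.24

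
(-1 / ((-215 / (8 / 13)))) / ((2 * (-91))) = -4 / 254345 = -0.00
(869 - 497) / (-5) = -372 / 5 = -74.40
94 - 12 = 82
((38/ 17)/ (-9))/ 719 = -38/ 110007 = -0.00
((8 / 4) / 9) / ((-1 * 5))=-2 / 45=-0.04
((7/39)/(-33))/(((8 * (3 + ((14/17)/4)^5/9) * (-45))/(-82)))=-3259991672/7894285895925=-0.00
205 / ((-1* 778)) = -0.26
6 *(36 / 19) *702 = 151632 / 19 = 7980.63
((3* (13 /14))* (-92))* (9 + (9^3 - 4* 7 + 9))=-1289886 /7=-184269.43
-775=-775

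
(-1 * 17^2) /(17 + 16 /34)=-4913 /297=-16.54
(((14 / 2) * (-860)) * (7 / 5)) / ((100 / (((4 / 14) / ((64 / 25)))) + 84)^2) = -43 / 4900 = -0.01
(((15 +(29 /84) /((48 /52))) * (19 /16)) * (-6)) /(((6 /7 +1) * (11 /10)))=-1472215 /27456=-53.62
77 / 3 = 25.67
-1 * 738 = -738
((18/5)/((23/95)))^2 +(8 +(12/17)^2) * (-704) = -880851100/152881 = -5761.68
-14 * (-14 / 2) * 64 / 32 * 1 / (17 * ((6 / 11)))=1078 / 51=21.14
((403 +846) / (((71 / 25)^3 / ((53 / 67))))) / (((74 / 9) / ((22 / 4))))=102398484375 / 3549045476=28.85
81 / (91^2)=81 / 8281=0.01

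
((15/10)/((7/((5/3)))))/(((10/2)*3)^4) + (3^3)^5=14348907.00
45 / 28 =1.61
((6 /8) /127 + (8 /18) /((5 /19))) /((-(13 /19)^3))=-5.29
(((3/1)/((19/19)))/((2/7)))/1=21/2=10.50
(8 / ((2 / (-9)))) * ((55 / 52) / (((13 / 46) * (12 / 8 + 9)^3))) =-20240 / 173901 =-0.12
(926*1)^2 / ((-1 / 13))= -11147188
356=356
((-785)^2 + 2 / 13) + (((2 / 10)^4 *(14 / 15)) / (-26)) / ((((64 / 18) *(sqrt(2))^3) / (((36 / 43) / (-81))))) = 7 *sqrt(2) / 167700000 + 8010927 / 13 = 616225.15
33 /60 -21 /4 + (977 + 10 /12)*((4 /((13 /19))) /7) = 811.95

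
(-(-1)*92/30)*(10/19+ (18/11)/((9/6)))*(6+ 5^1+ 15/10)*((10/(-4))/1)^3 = -2429375/2508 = -968.65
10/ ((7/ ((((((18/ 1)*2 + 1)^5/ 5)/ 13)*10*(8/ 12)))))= 2773758280/ 273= 10160286.74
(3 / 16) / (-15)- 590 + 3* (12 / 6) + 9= -46001 / 80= -575.01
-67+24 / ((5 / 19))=121 / 5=24.20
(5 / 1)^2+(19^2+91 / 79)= 387.15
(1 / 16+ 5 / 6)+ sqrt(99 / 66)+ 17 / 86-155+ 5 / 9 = -949549 / 6192+ sqrt(6) / 2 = -152.13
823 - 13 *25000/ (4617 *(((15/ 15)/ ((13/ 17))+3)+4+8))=200332673/ 244701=818.68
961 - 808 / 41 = 38593 / 41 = 941.29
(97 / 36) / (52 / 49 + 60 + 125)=4753 / 328212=0.01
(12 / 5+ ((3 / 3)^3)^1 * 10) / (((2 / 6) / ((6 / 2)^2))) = 1674 / 5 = 334.80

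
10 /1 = 10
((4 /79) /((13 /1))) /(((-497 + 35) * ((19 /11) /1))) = -2 /409773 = -0.00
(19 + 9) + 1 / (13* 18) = 6553 / 234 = 28.00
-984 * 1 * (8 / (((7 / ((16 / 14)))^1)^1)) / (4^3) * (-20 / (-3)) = -6560 / 49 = -133.88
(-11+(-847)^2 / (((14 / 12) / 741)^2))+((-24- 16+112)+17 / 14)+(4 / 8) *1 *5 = 289407417220.71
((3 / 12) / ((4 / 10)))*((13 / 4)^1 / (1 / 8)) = 16.25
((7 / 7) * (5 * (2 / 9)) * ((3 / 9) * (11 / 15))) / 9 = 22 / 729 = 0.03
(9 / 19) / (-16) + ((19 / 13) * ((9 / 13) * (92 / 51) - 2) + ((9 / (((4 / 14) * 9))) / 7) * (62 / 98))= -34711401 / 42796208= -0.81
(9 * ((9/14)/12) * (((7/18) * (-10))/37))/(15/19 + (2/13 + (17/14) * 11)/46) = -596505/12750274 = -0.05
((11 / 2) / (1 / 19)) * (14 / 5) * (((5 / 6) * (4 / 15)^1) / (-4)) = -1463 / 90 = -16.26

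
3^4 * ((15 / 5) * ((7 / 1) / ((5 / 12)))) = 20412 / 5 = 4082.40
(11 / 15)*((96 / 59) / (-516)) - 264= -10046608 / 38055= -264.00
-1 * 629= -629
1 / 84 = 0.01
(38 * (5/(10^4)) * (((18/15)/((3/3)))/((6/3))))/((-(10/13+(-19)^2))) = -0.00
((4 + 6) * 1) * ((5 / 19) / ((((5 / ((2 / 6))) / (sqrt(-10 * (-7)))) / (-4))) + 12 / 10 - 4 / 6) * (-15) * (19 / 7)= -1520 / 7 + 200 * sqrt(70) / 7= 21.90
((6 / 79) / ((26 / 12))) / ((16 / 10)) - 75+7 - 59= -260813 / 2054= -126.98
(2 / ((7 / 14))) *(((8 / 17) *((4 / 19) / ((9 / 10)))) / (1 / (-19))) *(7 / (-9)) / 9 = 8960 / 12393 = 0.72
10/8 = 5/4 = 1.25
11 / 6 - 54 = -313 / 6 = -52.17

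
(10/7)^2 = 100/49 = 2.04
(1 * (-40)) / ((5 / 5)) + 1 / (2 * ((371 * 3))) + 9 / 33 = -972751 / 24486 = -39.73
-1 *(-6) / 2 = 3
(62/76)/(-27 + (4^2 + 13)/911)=-0.03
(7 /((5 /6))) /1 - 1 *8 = 2 /5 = 0.40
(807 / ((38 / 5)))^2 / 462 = 5427075 / 222376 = 24.40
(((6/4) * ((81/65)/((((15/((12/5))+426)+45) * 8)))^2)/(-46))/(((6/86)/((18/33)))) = -846369/31163704543400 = -0.00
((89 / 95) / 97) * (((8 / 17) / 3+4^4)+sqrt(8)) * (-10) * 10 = -23253920 / 93993 - 3560 * sqrt(2) / 1843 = -250.13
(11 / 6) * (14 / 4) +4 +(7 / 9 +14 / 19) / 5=36661 / 3420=10.72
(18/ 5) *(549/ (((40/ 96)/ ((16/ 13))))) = 1897344/ 325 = 5837.98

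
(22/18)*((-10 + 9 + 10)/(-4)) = -11/4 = -2.75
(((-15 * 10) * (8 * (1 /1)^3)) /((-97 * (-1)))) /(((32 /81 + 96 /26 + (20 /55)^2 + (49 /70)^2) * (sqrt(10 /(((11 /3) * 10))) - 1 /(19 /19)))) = 1911195000 * sqrt(33) /5820624389 + 21023145000 /5820624389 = 5.50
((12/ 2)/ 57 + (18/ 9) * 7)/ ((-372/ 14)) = -938/ 1767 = -0.53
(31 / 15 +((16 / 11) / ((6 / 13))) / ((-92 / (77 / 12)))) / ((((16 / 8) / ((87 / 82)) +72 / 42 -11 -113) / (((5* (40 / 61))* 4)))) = -0.20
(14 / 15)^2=196 / 225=0.87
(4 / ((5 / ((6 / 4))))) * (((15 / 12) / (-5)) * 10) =-3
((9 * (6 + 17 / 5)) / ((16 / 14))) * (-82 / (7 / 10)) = -17343 / 2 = -8671.50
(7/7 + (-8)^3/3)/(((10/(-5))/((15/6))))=212.08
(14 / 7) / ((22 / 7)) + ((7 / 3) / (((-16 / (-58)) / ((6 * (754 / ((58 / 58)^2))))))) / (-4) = -841785 / 88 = -9565.74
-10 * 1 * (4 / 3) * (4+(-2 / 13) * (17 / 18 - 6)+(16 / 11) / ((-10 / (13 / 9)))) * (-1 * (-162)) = -108528 / 11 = -9866.18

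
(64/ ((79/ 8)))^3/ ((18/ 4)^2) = 536870912/ 39936159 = 13.44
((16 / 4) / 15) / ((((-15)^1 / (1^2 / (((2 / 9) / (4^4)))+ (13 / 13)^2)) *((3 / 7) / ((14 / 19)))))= -451976 / 12825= -35.24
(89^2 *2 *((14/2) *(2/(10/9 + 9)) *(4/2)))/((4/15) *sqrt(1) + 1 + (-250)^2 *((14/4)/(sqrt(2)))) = 0.28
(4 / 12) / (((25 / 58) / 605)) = 7018 / 15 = 467.87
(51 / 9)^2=289 / 9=32.11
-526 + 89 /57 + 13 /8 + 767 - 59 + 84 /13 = 1136089 /5928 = 191.65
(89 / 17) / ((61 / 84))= 7476 / 1037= 7.21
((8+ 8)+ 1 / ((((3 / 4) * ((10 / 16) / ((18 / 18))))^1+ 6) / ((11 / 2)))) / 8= 436 / 207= 2.11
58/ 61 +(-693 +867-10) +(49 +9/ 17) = 222416/ 1037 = 214.48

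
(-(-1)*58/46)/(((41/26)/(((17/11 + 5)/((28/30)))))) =407160/72611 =5.61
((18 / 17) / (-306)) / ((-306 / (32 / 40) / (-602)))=-1204 / 221085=-0.01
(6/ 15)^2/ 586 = 2/ 7325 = 0.00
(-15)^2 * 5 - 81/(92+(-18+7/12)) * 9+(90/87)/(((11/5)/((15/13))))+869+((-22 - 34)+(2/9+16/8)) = 64502970176/33404085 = 1930.99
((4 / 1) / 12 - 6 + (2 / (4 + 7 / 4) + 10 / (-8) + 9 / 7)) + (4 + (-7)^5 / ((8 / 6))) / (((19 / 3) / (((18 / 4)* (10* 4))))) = -13146826033 / 36708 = -358146.07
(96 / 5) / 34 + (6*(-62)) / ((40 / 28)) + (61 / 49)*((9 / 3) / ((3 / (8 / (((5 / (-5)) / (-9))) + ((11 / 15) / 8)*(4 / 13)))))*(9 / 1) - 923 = -5814019 / 15470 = -375.83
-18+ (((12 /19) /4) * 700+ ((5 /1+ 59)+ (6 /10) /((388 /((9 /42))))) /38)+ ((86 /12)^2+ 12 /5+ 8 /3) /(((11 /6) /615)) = 215967710379 /11352880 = 19023.17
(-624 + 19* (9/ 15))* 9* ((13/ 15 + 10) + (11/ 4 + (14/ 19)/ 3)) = -145213767/ 1900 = -76428.30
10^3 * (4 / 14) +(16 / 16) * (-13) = 1909 / 7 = 272.71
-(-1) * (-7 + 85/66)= -377/66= -5.71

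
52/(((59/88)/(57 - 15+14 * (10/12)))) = 736736/177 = 4162.35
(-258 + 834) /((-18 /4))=-128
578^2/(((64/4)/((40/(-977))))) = -835210/977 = -854.87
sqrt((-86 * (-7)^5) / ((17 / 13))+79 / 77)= sqrt(1893925007205) / 1309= 1051.34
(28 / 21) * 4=16 / 3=5.33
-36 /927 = -4 /103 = -0.04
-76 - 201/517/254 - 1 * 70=-19172629/131318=-146.00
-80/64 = -5/4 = -1.25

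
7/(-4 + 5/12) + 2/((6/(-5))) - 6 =-1241/129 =-9.62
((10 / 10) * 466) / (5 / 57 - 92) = -26562 / 5239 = -5.07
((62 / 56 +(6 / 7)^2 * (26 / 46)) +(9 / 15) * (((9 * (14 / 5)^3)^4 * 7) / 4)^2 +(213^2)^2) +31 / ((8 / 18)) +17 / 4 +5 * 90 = 4265404037419683072.50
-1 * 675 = -675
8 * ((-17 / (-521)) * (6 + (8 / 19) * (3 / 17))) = 15696 / 9899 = 1.59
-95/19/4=-5/4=-1.25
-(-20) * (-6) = -120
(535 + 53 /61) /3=10896 /61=178.62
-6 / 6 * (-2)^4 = -16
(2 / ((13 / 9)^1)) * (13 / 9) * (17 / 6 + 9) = 23.67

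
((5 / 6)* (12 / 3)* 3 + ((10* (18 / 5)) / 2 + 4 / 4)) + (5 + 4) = 38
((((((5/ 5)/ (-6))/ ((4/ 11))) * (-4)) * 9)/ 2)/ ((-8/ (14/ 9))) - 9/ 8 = -131/ 48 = -2.73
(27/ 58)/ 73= 0.01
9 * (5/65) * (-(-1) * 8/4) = 18/13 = 1.38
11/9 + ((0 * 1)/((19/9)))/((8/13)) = 11/9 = 1.22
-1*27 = -27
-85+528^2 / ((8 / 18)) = 627179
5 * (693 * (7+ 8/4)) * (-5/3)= -51975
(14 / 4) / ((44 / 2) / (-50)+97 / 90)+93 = 4038 / 41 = 98.49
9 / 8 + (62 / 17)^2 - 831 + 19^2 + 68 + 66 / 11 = -381.57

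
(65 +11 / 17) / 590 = 558 / 5015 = 0.11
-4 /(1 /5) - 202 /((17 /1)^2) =-5982 /289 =-20.70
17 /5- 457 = -2268 /5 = -453.60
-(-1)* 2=2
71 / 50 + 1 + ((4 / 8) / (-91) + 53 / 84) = 83141 / 27300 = 3.05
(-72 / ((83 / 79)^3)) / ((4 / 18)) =-159744636 / 571787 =-279.38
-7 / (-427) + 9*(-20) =-179.98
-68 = -68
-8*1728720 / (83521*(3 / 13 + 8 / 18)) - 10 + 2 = -1670867192 / 6598159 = -253.23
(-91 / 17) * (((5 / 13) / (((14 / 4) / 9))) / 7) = -90 / 119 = -0.76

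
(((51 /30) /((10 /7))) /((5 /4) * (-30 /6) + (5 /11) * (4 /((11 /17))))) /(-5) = 0.07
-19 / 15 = -1.27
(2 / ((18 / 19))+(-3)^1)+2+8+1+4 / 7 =673 / 63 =10.68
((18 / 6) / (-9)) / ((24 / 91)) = -91 / 72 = -1.26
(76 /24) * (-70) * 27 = -5985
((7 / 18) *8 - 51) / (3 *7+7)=-431 / 252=-1.71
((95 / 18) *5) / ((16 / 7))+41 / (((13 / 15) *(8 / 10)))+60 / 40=270241 / 3744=72.18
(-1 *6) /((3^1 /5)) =-10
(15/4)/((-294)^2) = 5/115248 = 0.00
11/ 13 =0.85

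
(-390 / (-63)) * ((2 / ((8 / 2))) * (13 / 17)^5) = 24134045 / 29816997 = 0.81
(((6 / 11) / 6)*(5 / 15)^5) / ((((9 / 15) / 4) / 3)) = 20 / 2673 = 0.01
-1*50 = -50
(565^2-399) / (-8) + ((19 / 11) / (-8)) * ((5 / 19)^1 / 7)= -24549607 / 616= -39853.26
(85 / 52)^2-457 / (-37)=1503053 / 100048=15.02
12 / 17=0.71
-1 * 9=-9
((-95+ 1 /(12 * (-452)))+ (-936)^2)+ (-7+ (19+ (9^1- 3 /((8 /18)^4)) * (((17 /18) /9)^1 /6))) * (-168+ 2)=1365607831153 /1562112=874206.09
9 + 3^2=18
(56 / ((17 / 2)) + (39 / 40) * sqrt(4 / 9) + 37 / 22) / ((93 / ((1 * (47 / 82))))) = 1567967 / 28521240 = 0.05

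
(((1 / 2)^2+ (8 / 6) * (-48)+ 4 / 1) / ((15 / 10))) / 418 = -239 / 2508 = -0.10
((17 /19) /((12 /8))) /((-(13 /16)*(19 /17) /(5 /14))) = -23120 /98553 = -0.23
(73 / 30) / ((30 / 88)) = 7.14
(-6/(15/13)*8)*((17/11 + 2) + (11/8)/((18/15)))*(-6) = 64402/55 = 1170.95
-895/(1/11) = -9845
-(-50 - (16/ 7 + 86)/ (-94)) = 16141/ 329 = 49.06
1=1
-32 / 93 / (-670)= 16 / 31155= 0.00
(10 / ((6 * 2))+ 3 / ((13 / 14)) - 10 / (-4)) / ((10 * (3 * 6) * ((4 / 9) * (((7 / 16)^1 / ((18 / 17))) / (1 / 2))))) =768 / 7735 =0.10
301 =301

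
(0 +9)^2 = 81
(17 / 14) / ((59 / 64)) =544 / 413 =1.32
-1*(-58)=58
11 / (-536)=-11 / 536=-0.02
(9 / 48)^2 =9 / 256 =0.04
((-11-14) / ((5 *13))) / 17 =-5 / 221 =-0.02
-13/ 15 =-0.87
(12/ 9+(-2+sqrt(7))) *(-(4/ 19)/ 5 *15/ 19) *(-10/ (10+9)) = -80/ 6859+120 *sqrt(7)/ 6859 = 0.03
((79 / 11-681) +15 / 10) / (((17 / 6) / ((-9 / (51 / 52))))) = 6922188 / 3179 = 2177.47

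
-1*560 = -560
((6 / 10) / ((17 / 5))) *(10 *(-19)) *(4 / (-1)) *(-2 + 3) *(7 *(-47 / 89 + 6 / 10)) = 67.51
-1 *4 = -4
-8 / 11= -0.73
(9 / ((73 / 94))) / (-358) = -0.03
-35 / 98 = -5 / 14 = -0.36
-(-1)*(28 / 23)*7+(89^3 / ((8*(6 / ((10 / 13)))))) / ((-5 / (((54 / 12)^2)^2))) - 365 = -35474288805 / 38272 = -926899.27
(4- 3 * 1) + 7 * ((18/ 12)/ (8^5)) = 65557/ 65536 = 1.00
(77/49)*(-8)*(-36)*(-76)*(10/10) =-240768/7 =-34395.43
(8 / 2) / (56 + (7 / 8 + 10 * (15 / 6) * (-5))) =-32 / 545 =-0.06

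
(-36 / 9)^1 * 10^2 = -400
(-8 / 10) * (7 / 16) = -7 / 20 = -0.35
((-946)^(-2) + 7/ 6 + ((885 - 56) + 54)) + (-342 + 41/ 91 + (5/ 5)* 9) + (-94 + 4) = 112778656967/ 244312068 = 461.62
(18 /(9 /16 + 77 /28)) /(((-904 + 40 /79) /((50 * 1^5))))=-23700 /78811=-0.30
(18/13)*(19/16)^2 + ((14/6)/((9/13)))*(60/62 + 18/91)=2730215/464256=5.88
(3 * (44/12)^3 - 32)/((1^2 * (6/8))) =4172/27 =154.52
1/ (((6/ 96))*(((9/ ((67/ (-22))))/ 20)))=-10720/ 99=-108.28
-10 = -10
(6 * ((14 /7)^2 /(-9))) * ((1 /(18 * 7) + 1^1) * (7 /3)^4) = -174244 /2187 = -79.67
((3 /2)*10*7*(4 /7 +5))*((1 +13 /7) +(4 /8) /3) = 1768.93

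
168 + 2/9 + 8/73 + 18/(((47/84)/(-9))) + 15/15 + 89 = -963428/30879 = -31.20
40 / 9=4.44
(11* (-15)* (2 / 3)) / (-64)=55 / 32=1.72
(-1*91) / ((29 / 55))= -5005 / 29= -172.59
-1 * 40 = -40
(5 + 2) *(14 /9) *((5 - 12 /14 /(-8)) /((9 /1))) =1001 /162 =6.18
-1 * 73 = -73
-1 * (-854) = 854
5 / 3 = 1.67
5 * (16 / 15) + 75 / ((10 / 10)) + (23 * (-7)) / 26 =5783 / 78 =74.14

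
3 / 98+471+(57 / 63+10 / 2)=140219 / 294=476.94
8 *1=8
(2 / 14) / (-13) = -1 / 91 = -0.01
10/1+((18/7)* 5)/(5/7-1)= -35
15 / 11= 1.36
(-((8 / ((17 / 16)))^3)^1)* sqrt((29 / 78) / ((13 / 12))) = -2097152* sqrt(58) / 63869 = -250.07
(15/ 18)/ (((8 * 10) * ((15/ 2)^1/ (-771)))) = -257/ 240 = -1.07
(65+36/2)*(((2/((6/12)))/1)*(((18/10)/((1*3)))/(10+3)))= 996/65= 15.32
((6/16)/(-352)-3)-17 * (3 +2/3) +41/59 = -32218387/498432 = -64.64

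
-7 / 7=-1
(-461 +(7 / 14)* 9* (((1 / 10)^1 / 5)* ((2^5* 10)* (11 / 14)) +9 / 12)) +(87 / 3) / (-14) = -122379 / 280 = -437.07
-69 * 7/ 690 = -7/ 10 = -0.70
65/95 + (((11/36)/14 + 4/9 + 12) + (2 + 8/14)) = 150553/9576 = 15.72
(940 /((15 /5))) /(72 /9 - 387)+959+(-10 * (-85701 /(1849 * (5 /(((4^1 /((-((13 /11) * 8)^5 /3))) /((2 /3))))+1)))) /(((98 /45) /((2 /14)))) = 428869158778159280074 /447591081795078291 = 958.17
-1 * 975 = -975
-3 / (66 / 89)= -89 / 22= -4.05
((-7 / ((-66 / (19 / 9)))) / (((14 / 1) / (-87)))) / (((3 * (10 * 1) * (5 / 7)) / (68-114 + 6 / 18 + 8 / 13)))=6776749 / 2316600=2.93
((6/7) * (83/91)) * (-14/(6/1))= -166/91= -1.82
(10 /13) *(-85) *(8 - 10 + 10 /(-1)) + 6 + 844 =21250 /13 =1634.62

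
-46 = -46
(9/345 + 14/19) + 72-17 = 121842/2185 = 55.76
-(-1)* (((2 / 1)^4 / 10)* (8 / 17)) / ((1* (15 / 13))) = 0.65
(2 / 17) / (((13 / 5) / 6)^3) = 54000 / 37349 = 1.45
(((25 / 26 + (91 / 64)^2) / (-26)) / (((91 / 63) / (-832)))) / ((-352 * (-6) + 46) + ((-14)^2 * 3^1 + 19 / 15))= 21445155 / 891433088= 0.02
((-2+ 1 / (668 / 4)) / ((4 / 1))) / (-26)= 333 / 17368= 0.02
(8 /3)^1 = 8 /3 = 2.67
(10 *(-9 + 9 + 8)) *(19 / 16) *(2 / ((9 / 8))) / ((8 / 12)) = 760 / 3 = 253.33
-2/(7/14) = -4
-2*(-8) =16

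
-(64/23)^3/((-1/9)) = 2359296/12167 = 193.91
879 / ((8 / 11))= 9669 / 8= 1208.62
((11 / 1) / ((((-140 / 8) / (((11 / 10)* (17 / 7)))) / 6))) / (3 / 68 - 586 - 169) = 76296 / 5717075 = 0.01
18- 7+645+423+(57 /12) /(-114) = 1078.96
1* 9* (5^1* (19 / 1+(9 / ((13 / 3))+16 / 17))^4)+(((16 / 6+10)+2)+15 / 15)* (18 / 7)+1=176604053499558049 / 16698102967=10576294.44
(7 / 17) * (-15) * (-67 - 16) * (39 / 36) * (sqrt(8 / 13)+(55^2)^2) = 2905 * sqrt(26) / 34+345573353125 / 68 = 5081961511.03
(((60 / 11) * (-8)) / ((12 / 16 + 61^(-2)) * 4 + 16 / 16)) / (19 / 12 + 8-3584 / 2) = 2679120 / 437854219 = 0.01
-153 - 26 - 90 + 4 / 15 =-4031 / 15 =-268.73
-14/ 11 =-1.27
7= 7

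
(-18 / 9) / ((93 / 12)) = -8 / 31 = -0.26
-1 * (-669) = 669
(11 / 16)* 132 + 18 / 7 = 2613 / 28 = 93.32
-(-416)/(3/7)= 2912/3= 970.67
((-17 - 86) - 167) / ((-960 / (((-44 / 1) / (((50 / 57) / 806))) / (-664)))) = 2274129 / 132800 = 17.12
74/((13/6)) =444/13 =34.15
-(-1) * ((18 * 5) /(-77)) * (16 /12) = -120 /77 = -1.56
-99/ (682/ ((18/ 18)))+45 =2781/ 62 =44.85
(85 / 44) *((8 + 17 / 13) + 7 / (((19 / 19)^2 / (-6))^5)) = -60137075 / 572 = -105134.75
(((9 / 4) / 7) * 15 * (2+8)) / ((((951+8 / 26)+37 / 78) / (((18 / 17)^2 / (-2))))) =-0.03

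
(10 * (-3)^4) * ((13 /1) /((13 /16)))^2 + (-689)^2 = 682081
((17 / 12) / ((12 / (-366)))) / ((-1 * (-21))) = -1037 / 504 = -2.06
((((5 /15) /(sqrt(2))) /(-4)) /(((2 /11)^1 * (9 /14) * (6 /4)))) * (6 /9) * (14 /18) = -539 * sqrt(2) /4374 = -0.17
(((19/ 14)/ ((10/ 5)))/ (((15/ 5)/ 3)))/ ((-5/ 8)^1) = -1.09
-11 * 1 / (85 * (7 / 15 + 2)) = -33 / 629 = -0.05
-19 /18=-1.06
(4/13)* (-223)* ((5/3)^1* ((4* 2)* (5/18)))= -89200/351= -254.13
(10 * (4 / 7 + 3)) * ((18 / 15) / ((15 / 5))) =100 / 7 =14.29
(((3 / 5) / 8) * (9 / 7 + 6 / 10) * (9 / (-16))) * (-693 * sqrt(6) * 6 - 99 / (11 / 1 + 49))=810.38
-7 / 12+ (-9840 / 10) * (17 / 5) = -200771 / 60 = -3346.18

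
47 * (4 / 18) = 94 / 9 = 10.44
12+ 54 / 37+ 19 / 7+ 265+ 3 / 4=292073 / 1036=281.92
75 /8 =9.38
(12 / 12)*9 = 9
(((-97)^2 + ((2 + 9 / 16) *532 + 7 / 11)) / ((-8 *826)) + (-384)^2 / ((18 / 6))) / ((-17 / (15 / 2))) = -214358524455 / 9885568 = -21683.99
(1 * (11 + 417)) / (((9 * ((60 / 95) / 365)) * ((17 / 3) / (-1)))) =-742045 / 153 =-4849.97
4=4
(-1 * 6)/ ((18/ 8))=-8/ 3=-2.67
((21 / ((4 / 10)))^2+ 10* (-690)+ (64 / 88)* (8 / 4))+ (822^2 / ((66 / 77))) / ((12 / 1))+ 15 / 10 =2708231 / 44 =61550.70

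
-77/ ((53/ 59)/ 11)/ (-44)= 4543/ 212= 21.43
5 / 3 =1.67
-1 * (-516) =516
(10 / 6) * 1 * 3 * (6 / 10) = 3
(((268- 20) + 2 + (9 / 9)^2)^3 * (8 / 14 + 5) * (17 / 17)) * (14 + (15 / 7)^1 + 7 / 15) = 1463338884.38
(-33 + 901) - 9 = 859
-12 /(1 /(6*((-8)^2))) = -4608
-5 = -5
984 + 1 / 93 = 91513 / 93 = 984.01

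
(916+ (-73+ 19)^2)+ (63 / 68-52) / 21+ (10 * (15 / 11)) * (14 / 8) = 60529703 / 15708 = 3853.43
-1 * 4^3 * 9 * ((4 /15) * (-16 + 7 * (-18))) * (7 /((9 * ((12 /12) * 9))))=254464 /135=1884.92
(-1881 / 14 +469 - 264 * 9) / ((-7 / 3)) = 85737 / 98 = 874.87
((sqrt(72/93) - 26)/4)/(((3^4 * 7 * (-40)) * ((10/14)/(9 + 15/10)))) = 91/21600 - 7 * sqrt(186)/669600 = 0.00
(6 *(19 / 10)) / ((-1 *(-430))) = 57 / 2150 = 0.03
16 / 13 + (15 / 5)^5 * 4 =12652 / 13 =973.23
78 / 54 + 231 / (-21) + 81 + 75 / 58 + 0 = 72.74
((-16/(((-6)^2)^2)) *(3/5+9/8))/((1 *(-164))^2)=-23/29047680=-0.00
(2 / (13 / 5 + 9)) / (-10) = -1 / 58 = -0.02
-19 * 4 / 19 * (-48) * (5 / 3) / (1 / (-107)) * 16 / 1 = -547840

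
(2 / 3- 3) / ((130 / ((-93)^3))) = 1876833 / 130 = 14437.18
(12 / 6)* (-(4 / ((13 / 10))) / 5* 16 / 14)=-128 / 91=-1.41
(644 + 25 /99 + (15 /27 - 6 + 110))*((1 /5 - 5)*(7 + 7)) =-8302784 /165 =-50319.90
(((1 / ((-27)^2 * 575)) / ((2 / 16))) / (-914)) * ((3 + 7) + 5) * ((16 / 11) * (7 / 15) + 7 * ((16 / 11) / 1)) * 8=-57344 / 2107192725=-0.00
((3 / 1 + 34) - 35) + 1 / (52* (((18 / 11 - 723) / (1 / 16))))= 2.00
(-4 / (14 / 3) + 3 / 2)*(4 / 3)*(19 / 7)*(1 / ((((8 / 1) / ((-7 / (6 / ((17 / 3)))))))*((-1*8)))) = 323 / 1344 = 0.24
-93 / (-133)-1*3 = -306 / 133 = -2.30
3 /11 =0.27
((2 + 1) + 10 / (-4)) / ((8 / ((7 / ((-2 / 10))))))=-35 / 16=-2.19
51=51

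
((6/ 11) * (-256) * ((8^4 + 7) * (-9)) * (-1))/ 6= -859392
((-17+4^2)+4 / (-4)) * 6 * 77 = -924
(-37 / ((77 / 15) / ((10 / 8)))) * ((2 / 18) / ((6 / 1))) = -925 / 5544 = -0.17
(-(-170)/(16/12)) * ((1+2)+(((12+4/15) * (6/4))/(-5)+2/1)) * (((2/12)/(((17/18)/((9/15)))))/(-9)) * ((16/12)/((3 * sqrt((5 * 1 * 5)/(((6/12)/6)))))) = -11 * sqrt(3)/375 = -0.05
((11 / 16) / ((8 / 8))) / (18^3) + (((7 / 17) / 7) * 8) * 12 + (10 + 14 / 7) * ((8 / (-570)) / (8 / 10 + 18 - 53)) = 3236708275 / 572655744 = 5.65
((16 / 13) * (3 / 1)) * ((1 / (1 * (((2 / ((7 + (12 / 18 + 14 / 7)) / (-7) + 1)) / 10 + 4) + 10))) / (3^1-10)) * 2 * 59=-226560 / 49049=-4.62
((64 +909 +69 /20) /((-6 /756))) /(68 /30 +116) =-3690981 /3548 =-1040.30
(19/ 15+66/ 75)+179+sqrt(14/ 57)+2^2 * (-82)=-11014/ 75+sqrt(798)/ 57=-146.36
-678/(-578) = 339/289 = 1.17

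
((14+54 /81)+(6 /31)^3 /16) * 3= 2621689 /59582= 44.00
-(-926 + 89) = 837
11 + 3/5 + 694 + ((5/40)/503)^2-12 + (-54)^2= 292243611653/80962880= 3609.60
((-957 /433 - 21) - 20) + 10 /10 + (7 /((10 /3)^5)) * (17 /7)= -1825911277 /43300000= -42.17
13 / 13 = 1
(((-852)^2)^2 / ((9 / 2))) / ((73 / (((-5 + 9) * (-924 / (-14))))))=423474176392.77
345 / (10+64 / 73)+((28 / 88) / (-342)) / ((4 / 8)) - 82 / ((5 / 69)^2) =-290943298739 / 18668925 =-15584.36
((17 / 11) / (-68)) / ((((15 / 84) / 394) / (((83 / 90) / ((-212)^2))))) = -114457 / 111236400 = -0.00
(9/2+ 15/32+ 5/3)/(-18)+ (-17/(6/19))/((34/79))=-216781/1728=-125.45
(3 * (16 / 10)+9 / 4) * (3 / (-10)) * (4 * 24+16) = -5922 / 25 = -236.88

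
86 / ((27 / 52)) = 4472 / 27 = 165.63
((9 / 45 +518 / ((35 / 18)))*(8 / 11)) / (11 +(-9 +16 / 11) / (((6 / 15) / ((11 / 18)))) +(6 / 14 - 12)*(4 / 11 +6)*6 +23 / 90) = -383904 / 875339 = -0.44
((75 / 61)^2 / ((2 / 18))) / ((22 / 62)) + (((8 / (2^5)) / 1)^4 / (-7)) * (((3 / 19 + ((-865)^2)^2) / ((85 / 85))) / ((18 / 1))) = -217690476965294209 / 12542568192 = -17356132.62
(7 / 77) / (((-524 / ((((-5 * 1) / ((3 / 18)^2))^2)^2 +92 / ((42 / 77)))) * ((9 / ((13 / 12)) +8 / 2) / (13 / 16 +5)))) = -634580021959 / 7377920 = -86010.69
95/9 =10.56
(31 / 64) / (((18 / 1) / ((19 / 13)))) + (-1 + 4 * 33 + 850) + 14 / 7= 14721997 / 14976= 983.04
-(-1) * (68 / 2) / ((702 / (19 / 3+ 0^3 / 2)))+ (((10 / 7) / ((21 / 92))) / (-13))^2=17699399 / 32867289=0.54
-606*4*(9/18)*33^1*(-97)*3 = 11638836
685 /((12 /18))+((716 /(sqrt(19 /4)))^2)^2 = 8410118320607 /722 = 11648363324.94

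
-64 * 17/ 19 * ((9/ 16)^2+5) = -23137/ 76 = -304.43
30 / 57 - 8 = -142 / 19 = -7.47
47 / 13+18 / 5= 469 / 65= 7.22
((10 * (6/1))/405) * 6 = 8/9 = 0.89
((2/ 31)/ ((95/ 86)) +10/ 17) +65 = 3286599/ 50065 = 65.65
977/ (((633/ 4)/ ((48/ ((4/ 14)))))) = 218848/ 211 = 1037.19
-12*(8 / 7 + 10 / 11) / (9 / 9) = -1896 / 77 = -24.62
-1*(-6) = 6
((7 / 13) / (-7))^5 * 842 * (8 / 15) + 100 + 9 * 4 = 757430984 / 5569395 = 136.00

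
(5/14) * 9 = 45/14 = 3.21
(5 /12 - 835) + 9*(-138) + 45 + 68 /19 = -462385 /228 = -2028.00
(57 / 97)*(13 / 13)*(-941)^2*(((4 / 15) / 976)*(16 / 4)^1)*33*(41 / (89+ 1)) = 7587686689 / 887550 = 8549.02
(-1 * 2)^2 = 4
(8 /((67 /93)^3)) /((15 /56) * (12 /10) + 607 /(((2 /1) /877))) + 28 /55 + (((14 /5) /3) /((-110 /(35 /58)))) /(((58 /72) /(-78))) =20838771210276208 /20736236319553315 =1.00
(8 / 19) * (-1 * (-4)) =1.68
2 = 2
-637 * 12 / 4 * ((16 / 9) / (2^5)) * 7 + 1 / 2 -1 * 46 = -2366 / 3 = -788.67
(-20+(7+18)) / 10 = 1 / 2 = 0.50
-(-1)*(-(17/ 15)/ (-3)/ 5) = 17/ 225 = 0.08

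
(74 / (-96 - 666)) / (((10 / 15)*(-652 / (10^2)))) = 925 / 41402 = 0.02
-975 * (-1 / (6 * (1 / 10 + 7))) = 1625 / 71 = 22.89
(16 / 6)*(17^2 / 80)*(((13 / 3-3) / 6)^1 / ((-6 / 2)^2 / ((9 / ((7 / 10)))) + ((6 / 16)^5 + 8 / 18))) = 557056 / 299733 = 1.86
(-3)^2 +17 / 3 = 44 / 3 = 14.67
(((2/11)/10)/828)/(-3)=-1/136620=-0.00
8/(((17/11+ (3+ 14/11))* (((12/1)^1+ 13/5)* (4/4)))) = 55/584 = 0.09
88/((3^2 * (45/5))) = 88/81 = 1.09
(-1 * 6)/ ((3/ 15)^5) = -18750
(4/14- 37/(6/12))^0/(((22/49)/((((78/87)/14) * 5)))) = 455/638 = 0.71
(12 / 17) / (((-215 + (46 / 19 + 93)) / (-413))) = 23541 / 9656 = 2.44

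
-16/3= -5.33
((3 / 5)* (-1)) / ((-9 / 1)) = 1 / 15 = 0.07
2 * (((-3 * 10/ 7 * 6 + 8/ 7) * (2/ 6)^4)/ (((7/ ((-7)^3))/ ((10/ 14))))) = 1720/ 81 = 21.23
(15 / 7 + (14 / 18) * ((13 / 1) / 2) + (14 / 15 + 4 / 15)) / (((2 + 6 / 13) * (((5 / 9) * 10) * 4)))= 68783 / 448000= 0.15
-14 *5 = -70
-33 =-33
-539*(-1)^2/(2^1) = -539/2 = -269.50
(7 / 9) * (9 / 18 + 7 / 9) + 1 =323 / 162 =1.99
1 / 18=0.06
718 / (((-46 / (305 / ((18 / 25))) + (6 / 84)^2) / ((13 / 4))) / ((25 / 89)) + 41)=43592696875 / 2482394059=17.56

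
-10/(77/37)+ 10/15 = -956/231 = -4.14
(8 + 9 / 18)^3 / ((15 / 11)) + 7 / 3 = 54323 / 120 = 452.69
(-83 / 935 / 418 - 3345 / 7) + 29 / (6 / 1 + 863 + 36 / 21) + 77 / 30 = -2377441115803 / 5002428585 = -475.26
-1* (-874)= 874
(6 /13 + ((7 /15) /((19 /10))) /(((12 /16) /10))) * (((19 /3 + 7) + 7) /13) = 506666 /86697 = 5.84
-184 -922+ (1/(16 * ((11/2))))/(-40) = -3893121/3520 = -1106.00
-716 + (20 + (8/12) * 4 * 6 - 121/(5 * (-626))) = -2128279/3130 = -679.96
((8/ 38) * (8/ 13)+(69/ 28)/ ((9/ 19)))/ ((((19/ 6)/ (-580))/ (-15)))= 481227450/ 32851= 14648.79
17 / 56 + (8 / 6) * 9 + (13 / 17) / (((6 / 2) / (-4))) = 32227 / 2856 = 11.28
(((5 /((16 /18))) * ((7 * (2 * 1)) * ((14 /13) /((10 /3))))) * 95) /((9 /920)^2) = 984998000 /39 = 25256358.97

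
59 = 59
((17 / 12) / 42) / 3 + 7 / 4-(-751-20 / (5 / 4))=1162367 / 1512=768.76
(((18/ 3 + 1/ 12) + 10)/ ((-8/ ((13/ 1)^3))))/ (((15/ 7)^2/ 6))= -20777029/ 3600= -5771.40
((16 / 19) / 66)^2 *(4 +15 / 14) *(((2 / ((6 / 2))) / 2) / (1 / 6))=4544 / 2751903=0.00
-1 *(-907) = 907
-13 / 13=-1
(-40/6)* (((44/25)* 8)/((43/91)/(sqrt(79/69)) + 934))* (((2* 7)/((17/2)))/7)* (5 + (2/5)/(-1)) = -79149328434176/727635226460325 + 506874368* sqrt(5451)/727635226460325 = -0.11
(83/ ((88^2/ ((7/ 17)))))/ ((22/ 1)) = 0.00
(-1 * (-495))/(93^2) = 55/961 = 0.06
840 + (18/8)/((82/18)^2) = 5648889/6724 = 840.11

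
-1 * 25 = -25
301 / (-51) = -301 / 51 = -5.90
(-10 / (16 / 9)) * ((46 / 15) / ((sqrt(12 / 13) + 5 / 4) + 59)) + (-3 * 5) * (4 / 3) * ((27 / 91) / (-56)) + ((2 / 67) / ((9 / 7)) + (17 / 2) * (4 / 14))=552 * sqrt(39) / 754861 + 1317171813409 / 579900827142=2.28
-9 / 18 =-1 / 2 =-0.50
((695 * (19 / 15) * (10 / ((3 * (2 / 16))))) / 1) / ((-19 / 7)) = -77840 / 9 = -8648.89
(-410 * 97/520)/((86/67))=-266459/4472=-59.58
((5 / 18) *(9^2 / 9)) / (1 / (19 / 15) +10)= 19 / 82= 0.23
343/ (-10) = -343/ 10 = -34.30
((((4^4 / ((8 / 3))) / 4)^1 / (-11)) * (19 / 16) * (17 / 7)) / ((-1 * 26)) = 969 / 4004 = 0.24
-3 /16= -0.19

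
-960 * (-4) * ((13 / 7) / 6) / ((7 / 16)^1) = 133120 / 49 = 2716.73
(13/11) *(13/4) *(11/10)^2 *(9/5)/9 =1859/2000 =0.93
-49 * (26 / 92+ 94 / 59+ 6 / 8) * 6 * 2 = -1543.99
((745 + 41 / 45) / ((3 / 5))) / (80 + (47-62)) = 2582 / 135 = 19.13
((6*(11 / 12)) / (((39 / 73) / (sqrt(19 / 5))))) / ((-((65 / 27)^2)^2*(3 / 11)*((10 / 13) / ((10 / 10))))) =-521579817*sqrt(95) / 1785062500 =-2.85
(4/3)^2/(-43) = -16/387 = -0.04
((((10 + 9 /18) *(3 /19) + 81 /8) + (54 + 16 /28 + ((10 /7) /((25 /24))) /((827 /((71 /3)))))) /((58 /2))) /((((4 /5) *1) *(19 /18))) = 90654147 /33437264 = 2.71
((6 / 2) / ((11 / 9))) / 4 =27 / 44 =0.61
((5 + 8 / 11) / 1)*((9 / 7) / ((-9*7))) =-9 / 77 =-0.12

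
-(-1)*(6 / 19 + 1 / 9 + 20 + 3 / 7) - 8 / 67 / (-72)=1672721 / 80199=20.86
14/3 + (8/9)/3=134/27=4.96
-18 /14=-9 /7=-1.29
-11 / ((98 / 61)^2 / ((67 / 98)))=-2742377 / 941192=-2.91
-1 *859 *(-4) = 3436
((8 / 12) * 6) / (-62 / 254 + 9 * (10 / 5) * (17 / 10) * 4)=2540 / 77569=0.03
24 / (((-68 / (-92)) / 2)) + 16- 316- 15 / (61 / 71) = -252.52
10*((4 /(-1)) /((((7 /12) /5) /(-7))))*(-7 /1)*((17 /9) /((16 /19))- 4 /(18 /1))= -33950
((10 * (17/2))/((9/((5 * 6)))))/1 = 850/3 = 283.33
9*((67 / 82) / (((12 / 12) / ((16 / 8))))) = 603 / 41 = 14.71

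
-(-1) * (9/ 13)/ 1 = 9/ 13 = 0.69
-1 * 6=-6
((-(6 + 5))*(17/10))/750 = -187/7500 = -0.02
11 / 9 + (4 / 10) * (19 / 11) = 947 / 495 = 1.91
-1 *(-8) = 8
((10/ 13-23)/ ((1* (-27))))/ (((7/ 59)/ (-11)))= -76.34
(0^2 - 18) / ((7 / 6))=-108 / 7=-15.43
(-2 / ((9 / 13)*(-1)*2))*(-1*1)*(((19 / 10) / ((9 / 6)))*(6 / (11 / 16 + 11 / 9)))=-7904 / 1375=-5.75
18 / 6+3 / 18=19 / 6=3.17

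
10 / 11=0.91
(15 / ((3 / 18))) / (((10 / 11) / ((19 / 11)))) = 171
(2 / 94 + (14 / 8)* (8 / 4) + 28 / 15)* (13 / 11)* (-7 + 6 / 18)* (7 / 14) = -98761 / 4653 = -21.23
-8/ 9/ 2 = -4/ 9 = -0.44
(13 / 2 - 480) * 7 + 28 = -6573 / 2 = -3286.50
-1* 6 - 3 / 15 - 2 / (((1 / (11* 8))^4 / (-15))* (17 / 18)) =161917746673 / 85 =1904914666.74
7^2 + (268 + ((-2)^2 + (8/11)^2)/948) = 9090746/28677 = 317.00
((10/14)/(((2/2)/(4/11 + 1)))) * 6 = 450/77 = 5.84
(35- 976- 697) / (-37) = 1638 / 37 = 44.27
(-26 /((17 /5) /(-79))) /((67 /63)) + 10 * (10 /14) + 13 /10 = 45963849 /79730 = 576.49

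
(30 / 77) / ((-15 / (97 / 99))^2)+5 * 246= 13923809468 / 11320155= 1230.00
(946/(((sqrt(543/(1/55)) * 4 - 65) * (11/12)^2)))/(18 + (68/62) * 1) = 311922/38552261 + 95976 * sqrt(29865)/192761305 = 0.09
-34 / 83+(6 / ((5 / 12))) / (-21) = -3182 / 2905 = -1.10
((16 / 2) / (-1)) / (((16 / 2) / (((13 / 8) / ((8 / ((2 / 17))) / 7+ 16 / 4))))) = -91 / 768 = -0.12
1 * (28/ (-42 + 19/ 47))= -1316/ 1955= -0.67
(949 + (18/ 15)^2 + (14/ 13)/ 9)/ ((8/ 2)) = 2780387/ 11700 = 237.64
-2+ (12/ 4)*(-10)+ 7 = -25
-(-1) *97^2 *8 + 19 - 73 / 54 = 4065641 / 54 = 75289.65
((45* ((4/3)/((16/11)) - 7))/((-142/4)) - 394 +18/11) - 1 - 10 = -618009/1562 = -395.65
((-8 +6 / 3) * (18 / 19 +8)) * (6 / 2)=-3060 / 19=-161.05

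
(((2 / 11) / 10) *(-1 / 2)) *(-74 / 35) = 37 / 1925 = 0.02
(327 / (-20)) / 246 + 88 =144211 / 1640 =87.93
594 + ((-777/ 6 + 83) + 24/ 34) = 18639/ 34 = 548.21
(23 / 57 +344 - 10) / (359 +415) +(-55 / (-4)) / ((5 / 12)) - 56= -995653 / 44118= -22.57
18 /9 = 2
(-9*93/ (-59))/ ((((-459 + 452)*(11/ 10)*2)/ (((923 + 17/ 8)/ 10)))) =-6194637/ 72688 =-85.22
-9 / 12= -3 / 4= -0.75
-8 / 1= -8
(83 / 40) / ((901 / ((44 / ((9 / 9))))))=913 / 9010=0.10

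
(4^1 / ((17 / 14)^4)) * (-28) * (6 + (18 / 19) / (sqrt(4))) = -529218816 / 1586899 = -333.49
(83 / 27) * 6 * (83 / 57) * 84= 385784 / 171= 2256.05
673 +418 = 1091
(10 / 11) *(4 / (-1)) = -40 / 11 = -3.64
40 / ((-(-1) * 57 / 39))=27.37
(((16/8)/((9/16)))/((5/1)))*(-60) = -128/3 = -42.67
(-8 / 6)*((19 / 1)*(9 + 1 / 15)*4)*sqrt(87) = -41344*sqrt(87) / 45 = -8569.58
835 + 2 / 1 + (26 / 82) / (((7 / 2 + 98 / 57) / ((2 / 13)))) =20418843 / 24395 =837.01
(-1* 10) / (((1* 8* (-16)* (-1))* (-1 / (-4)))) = -5 / 16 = -0.31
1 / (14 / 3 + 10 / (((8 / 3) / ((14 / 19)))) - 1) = 114 / 733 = 0.16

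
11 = 11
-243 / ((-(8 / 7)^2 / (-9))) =-107163 / 64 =-1674.42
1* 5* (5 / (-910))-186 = -33857 / 182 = -186.03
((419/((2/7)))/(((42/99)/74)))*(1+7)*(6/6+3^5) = 499320624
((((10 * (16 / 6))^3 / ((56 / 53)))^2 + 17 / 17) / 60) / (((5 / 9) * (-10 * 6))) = -11505664035721 / 71442000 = -161049.02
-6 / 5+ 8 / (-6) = -38 / 15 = -2.53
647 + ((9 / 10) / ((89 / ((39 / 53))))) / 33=335709007 / 518870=647.00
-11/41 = -0.27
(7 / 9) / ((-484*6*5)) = -7 / 130680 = -0.00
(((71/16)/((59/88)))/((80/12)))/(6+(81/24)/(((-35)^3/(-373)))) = 6697075/40672063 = 0.16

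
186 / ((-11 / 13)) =-2418 / 11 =-219.82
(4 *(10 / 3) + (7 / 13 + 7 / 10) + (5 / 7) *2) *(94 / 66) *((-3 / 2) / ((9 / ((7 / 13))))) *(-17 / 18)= 3172829 / 1642680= 1.93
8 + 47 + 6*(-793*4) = -18977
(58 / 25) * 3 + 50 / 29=6296 / 725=8.68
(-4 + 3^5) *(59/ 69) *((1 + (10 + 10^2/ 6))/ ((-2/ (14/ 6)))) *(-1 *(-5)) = -40963405/ 1242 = -32981.81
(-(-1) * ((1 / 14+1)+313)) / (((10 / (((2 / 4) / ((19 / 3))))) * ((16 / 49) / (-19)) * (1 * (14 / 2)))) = -20.61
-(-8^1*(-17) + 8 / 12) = -410 / 3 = -136.67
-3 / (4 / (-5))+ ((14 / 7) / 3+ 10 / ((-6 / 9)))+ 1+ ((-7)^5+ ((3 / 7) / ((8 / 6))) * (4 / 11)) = -15538415 / 924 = -16816.47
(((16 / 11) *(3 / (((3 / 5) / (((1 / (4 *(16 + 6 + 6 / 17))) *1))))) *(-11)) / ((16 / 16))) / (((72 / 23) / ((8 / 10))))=-0.23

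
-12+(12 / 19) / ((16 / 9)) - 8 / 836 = -9743 / 836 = -11.65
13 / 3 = 4.33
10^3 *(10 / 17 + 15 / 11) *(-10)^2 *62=2263000000 / 187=12101604.28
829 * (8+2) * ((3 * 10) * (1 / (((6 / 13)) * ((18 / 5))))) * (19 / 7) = 25595375 / 63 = 406275.79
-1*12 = -12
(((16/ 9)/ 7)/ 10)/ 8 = 0.00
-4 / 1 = -4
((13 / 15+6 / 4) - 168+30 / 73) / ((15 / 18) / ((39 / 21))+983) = -4703881 / 27998785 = -0.17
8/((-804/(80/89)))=-160/17889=-0.01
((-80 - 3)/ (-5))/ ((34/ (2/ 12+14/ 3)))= 2407/ 1020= 2.36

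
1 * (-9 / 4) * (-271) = 2439 / 4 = 609.75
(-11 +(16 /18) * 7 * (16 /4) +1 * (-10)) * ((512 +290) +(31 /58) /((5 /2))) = 814247 /261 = 3119.72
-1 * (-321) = 321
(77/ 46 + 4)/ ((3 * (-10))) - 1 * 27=-12507/ 460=-27.19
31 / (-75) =-31 / 75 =-0.41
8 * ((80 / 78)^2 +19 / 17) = 448792 / 25857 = 17.36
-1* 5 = -5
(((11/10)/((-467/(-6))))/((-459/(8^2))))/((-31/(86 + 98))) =129536/11074905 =0.01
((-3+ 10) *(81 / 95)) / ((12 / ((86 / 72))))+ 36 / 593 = 590199 / 901360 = 0.65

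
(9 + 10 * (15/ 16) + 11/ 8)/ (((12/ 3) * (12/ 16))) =79/ 12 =6.58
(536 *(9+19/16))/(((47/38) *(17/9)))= 1867491/799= 2337.29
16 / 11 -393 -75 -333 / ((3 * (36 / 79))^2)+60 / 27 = -9159479 / 14256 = -642.50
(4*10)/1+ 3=43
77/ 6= 12.83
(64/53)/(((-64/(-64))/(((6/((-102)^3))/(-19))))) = 16/44526519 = 0.00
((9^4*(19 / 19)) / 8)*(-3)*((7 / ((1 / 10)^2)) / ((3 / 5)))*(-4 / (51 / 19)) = 72717750 / 17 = 4277514.71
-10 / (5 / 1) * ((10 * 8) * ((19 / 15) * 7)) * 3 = -4256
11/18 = 0.61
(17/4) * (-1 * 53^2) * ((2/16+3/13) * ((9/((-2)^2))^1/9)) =-1766861/1664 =-1061.82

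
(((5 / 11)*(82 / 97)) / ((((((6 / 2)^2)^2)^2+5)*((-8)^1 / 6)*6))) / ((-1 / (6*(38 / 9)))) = 3895 / 21017766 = 0.00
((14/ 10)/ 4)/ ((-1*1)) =-7/ 20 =-0.35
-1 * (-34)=34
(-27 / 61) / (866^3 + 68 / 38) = -171 / 250908779846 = -0.00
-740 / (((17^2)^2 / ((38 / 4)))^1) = -7030 / 83521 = -0.08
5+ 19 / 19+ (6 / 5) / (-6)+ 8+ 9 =114 / 5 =22.80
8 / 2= 4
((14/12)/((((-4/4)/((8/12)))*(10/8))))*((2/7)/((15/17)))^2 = -4624/70875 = -0.07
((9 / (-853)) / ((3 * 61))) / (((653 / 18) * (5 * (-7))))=54 / 1189214215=0.00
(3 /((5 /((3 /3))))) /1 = 3 /5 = 0.60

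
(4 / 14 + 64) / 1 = 450 / 7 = 64.29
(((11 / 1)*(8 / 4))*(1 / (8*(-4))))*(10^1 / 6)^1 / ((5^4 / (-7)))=77 / 6000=0.01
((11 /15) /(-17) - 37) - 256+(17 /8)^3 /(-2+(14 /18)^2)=-4424825471 /14753280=-299.92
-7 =-7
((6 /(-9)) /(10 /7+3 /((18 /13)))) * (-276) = 7728 /151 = 51.18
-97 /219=-0.44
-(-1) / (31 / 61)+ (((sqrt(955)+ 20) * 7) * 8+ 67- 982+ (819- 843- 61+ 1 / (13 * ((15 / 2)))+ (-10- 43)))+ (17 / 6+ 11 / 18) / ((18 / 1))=22578953 / 326430+ 56 * sqrt(955)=1799.74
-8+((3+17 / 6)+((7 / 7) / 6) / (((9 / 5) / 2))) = -107 / 54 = -1.98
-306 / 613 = -0.50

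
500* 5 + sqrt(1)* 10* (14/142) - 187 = 2313.99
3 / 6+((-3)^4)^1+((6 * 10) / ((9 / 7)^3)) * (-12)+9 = -40219 / 162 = -248.27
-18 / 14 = -9 / 7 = -1.29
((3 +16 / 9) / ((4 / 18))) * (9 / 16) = 387 / 32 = 12.09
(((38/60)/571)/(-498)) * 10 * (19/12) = -361/10236888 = -0.00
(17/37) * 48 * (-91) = -2006.92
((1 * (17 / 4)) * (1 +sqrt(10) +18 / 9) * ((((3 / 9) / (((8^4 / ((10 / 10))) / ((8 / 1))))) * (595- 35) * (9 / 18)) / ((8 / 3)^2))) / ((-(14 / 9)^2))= -20655 * sqrt(10) / 458752- 61965 / 458752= -0.28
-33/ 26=-1.27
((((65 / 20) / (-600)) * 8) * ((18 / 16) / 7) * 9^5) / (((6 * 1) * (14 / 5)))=-767637 / 31360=-24.48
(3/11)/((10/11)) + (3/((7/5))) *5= 771/70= 11.01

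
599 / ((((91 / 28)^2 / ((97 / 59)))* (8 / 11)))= 1278266 / 9971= 128.20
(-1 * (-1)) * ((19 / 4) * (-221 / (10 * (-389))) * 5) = 4199 / 3112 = 1.35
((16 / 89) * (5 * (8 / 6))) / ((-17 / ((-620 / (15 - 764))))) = -198400 / 3399711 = -0.06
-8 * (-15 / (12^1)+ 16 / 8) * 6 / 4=-9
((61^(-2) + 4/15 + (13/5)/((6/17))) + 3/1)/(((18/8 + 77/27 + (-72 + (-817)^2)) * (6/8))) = 28488696/1341077926135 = 0.00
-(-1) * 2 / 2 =1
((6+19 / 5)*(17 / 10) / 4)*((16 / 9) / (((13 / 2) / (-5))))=-3332 / 585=-5.70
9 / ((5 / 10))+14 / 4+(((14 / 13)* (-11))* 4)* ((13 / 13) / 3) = 445 / 78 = 5.71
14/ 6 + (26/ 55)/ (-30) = 1912/ 825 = 2.32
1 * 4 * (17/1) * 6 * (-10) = -4080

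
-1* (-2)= 2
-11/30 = -0.37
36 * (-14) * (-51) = 25704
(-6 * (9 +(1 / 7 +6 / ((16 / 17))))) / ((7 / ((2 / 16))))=-1.66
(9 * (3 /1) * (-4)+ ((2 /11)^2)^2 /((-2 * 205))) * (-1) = 324151748 /3001405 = 108.00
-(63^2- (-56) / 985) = -3909521 / 985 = -3969.06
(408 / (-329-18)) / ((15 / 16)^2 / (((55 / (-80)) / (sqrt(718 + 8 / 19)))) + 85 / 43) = 87766035456 / 44189219914495 + 2987392320*sqrt(10374) / 8837843982899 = 0.04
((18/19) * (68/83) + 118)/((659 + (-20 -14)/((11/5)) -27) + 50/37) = 38117585/198295134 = 0.19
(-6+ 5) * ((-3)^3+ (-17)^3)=4940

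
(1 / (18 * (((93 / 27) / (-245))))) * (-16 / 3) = 1960 / 93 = 21.08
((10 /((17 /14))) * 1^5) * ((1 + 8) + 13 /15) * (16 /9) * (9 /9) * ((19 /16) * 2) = 157472 /459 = 343.08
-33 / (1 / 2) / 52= -33 / 26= -1.27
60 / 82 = 30 / 41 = 0.73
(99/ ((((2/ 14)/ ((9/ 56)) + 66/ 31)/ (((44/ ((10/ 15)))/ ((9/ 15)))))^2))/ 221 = 23311433475/ 39170261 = 595.13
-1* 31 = -31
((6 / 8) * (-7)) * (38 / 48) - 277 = -8997 / 32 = -281.16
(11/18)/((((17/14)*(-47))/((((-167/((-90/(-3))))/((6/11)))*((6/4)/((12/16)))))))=141449/647190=0.22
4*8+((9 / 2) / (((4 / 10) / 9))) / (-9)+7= 111 / 4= 27.75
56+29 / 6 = 365 / 6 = 60.83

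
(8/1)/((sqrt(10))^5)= sqrt(10)/125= 0.03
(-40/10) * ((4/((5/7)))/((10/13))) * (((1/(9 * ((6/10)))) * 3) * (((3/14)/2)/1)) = -26/15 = -1.73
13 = 13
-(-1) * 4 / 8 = 1 / 2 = 0.50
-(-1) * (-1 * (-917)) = 917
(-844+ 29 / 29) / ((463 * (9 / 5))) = -1405 / 1389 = -1.01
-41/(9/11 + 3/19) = -8569/204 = -42.00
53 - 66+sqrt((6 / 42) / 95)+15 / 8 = -89 / 8+sqrt(665) / 665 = -11.09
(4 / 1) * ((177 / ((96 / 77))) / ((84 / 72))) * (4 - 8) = -1947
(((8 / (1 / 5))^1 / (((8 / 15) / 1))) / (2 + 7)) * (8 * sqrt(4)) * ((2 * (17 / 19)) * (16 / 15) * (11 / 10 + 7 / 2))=200192 / 171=1170.71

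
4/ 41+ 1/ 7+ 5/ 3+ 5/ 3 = 3077/ 861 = 3.57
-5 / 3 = -1.67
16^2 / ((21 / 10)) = 2560 / 21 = 121.90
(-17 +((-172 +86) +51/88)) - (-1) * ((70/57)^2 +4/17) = -489340981/4860504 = -100.68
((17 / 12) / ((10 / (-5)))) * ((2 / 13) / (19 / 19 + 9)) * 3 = -17 / 520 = -0.03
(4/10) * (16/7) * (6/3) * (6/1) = 10.97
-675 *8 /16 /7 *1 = -48.21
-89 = -89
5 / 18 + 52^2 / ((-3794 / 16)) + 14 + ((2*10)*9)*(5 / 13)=32007389 / 443898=72.11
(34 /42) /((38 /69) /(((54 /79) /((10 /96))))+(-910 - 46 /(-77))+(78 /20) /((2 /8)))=-27870480 /30769160911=-0.00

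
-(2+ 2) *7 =-28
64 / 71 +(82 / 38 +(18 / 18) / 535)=2209294 / 721715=3.06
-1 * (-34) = 34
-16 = -16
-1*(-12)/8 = 1.50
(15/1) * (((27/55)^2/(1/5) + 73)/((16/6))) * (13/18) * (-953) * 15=-4171438245/968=-4309337.03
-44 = -44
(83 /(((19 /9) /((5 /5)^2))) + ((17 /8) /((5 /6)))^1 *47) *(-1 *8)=-120966 /95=-1273.33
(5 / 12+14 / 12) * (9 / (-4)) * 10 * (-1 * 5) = 1425 / 8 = 178.12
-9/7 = -1.29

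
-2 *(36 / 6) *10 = -120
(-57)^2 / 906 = 3.59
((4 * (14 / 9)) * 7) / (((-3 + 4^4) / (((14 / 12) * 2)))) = 2744 / 6831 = 0.40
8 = 8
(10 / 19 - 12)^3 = -10360232 / 6859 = -1510.46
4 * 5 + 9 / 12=83 / 4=20.75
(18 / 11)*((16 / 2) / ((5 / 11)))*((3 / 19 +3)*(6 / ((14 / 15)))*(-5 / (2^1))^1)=-194400 / 133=-1461.65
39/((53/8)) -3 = 153/53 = 2.89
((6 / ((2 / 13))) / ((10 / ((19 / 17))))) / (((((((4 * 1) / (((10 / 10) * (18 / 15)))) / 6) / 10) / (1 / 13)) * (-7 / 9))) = -4617 / 595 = -7.76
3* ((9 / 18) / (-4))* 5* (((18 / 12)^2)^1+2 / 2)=-195 / 32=-6.09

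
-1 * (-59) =59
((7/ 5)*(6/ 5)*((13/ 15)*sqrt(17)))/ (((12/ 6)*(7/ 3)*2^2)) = 39*sqrt(17)/ 500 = 0.32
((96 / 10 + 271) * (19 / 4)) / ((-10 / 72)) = -239913 / 25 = -9596.52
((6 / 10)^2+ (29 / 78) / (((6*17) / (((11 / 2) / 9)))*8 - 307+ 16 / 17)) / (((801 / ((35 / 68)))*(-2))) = -946712207 / 8176798253520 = -0.00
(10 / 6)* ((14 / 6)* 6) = 70 / 3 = 23.33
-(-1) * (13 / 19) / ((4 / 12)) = 2.05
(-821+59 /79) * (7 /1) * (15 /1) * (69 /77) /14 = -33534000 /6083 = -5512.74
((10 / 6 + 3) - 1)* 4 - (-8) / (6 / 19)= 40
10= 10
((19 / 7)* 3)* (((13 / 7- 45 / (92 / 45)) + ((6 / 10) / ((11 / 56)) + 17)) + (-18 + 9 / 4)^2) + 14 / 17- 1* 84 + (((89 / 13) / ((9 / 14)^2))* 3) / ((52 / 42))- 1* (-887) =73421008698187 / 25643938320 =2863.09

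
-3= -3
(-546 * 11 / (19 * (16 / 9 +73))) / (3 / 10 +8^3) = -540540 / 65507801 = -0.01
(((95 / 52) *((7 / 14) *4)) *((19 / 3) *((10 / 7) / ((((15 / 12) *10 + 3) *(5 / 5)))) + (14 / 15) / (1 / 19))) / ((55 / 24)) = 4531272 / 155155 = 29.20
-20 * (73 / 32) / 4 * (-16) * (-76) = -13870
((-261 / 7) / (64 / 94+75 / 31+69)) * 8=-4.14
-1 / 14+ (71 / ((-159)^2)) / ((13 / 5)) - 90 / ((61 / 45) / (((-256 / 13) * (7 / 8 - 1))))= -45889591063 / 280669662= -163.50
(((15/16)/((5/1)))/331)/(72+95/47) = 141/18424784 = 0.00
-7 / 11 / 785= -7 / 8635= -0.00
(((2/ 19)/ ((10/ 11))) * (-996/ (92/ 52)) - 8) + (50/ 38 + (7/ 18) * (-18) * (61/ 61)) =-172328/ 2185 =-78.87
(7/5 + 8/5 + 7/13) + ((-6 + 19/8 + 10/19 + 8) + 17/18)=166889/17784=9.38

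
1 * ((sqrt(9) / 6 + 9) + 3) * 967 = 24175 / 2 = 12087.50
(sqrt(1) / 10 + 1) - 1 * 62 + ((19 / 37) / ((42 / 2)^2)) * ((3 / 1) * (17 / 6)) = -4967719 / 81585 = -60.89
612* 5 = 3060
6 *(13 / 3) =26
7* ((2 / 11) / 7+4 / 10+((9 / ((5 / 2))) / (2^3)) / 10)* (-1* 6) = -19.78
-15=-15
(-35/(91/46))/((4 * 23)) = -5/26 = -0.19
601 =601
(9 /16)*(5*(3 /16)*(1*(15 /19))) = 2025 /4864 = 0.42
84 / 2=42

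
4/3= 1.33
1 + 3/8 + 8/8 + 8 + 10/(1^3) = 20.38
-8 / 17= -0.47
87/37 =2.35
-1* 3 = -3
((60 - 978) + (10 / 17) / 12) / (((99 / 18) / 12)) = -374524 / 187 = -2002.80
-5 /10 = -1 /2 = -0.50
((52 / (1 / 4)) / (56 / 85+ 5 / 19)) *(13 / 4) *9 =6598.83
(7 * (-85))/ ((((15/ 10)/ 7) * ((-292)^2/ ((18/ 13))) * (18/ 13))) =-4165/ 127896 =-0.03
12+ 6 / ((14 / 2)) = 90 / 7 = 12.86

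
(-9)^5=-59049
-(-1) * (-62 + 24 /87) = -1790 /29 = -61.72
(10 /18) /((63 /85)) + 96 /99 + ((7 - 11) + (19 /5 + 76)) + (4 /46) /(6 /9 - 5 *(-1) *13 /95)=55647244 /717255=77.58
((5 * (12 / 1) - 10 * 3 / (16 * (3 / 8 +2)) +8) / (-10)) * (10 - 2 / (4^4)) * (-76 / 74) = 1633283 / 23680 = 68.97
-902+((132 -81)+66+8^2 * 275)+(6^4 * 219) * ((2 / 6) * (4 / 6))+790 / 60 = 479401 / 6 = 79900.17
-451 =-451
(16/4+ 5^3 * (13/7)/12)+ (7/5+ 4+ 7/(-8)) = 27.87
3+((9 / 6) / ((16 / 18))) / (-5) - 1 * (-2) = 373 / 80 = 4.66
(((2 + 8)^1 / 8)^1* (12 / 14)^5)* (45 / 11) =437400 / 184877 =2.37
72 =72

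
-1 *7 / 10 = -7 / 10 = -0.70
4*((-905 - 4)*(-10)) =36360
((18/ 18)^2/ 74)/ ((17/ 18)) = 9/ 629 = 0.01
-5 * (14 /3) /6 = -3.89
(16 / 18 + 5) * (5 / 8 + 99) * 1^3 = 586.68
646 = 646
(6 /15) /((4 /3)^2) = 0.22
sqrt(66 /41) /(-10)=-sqrt(2706) /410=-0.13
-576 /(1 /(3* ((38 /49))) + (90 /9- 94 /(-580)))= -2380320 /43771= -54.38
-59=-59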